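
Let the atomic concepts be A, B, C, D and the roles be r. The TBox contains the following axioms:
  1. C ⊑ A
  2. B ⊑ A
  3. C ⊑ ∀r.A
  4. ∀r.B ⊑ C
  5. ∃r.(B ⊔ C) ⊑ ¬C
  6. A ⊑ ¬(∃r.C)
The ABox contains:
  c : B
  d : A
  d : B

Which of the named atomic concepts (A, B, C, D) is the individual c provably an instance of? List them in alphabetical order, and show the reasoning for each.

{A, B}

1. c : A?  L(c) = {B} ∪ {¬A}
   clash {A, ¬A} at c — c ∈ A
2. c : B?  L(c) = {B} ∪ {¬B}
   clash {B, ¬B} at c — c ∈ B
3. c : C?  L(c) = {B} ∪ {¬C}
   apply at c: B⊑A
   open: L(c) ⊇ {A, B, ¬C, ∀r.¬C, ∃r.¬B} (+ ∃-successors) — c ∉ C possible
4. c : D?  L(c) = {B} ∪ {¬D}
   apply at c: B⊑A
   open: L(c) ⊇ {A, B, ¬C, ¬D, ∀r.¬C, …} (+ ∃-successors) — c ∉ D possible
5. Entailed for c: {A, B}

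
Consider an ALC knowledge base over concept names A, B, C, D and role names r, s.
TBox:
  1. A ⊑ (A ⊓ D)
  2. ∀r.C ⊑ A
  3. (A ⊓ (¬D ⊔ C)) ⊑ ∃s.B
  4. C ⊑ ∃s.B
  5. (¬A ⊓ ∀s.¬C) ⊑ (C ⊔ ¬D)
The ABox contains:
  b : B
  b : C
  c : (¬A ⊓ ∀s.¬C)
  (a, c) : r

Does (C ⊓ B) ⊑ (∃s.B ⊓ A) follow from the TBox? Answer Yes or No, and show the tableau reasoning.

1. (C ⊓ B) ⊑ (∃s.B ⊓ A)  ⇔  ((C ⊓ B) ⊓ (∀s.¬B ⊔ ¬A)) unsat w.r.t. T
   apply at x₀: C⊑∃s.B
   open: L(x₀) ⊇ {B, C, ¬A, ∃r.¬C, ∃s.B, …} (+ ∃-successors)
2. Hence (C ⊓ B) ⊑ (∃s.B ⊓ A): not entailed.

No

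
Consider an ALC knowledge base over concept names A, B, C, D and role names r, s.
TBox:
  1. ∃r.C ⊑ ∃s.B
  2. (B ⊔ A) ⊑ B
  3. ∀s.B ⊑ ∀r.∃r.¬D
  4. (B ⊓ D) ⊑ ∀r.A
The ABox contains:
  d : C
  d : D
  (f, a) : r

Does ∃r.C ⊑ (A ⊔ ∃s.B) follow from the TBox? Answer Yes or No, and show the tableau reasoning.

1. ∃r.C ⊑ (A ⊔ ∃s.B)  ⇔  (∃r.C ⊓ (¬A ⊓ ∀s.¬B)) unsat w.r.t. T
   all branches close; clash {B, ¬B} at an ∃-successor
2. Hence ∃r.C ⊑ (A ⊔ ∃s.B): entailed.

Yes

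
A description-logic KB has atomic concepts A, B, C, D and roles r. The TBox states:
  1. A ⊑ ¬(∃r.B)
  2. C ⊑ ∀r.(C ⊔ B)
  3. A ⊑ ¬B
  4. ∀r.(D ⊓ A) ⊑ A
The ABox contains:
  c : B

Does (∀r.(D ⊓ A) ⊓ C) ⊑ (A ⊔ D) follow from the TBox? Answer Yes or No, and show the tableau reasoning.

1. (∀r.(D ⊓ A) ⊓ C) ⊑ (A ⊔ D)  ⇔  ((∀r.(D ⊓ A) ⊓ C) ⊓ (¬A ⊓ ¬D)) unsat w.r.t. T
   all branches close; clash {A, ¬A} at x₀
2. Hence (∀r.(D ⊓ A) ⊓ C) ⊑ (A ⊔ D): entailed.

Yes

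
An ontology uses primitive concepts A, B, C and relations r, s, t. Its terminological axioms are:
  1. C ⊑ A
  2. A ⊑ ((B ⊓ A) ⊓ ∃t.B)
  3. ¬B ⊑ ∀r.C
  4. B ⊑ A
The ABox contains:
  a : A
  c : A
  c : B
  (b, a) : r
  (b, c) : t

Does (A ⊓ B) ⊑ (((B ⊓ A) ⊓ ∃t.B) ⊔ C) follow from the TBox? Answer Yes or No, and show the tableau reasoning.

Yes

1. (A ⊓ B) ⊑ (((B ⊓ A) ⊓ ∃t.B) ⊔ C)  ⇔  ((A ⊓ B) ⊓ (((¬B ⊔ ¬A) ⊔ ∀t.¬B) ⊓ ¬C)) unsat w.r.t. T
   all branches close; clash {B, ¬B} at an ∃-successor
2. Hence (A ⊓ B) ⊑ (((B ⊓ A) ⊓ ∃t.B) ⊔ C): entailed.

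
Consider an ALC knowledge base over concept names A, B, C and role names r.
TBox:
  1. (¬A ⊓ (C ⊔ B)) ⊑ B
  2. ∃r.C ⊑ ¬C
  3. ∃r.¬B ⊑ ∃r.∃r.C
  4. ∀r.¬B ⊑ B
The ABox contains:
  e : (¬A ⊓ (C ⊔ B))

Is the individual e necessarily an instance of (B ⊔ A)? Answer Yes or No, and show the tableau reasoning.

1. e : (B ⊔ A)?  L(e) = {(¬A ⊓ (C ⊔ B))} ∪ {(¬B ⊓ ¬A)}
   clash {B, ¬B} at e — e ∈ (B ⊔ A)
2. Hence e : (B ⊔ A): entailed.

Yes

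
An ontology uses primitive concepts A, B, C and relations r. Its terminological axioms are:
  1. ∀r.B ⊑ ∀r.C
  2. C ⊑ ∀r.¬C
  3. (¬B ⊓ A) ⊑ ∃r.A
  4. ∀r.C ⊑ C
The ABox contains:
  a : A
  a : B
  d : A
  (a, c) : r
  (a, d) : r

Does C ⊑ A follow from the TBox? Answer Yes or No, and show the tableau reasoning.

1. C ⊑ A  ⇔  (C ⊓ ¬A) unsat w.r.t. T
   apply at x₀: C⊑∀r.¬C
   open: L(x₀) ⊇ {C, ¬A, ∀r.¬C, ∃r.¬B} (+ ∃-successors)
2. Hence C ⊑ A: not entailed.

No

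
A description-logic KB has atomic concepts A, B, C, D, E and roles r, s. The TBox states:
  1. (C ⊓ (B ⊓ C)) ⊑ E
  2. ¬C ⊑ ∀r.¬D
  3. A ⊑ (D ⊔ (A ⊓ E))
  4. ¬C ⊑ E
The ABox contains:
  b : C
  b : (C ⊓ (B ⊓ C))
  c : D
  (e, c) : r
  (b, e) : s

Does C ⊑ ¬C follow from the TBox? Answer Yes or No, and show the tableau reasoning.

No

1. C ⊑ ¬C  ⇔  (C ⊓ C) unsat w.r.t. T
   open: L(x₀) ⊇ {C, ¬A, ¬B}
2. Hence C ⊑ ¬C: not entailed.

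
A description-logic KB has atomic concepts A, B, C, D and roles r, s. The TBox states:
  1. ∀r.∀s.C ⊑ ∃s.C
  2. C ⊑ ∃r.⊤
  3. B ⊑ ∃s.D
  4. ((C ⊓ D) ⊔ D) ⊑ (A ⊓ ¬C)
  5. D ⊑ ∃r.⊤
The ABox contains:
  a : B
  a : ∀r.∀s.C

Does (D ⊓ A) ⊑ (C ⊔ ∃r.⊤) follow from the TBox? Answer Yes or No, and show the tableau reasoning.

1. (D ⊓ A) ⊑ (C ⊔ ∃r.⊤)  ⇔  ((D ⊓ A) ⊓ (¬C ⊓ ∀r.⊥)) unsat w.r.t. T
   all branches close; clash ⊥ at an ∃-successor
2. Hence (D ⊓ A) ⊑ (C ⊔ ∃r.⊤): entailed.

Yes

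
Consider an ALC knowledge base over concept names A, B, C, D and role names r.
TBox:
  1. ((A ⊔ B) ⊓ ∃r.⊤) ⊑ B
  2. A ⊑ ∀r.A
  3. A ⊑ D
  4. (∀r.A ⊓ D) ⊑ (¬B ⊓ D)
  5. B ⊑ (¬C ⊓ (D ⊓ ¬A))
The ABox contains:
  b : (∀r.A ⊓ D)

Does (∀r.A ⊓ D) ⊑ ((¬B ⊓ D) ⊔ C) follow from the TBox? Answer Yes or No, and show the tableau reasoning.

Yes

1. (∀r.A ⊓ D) ⊑ ((¬B ⊓ D) ⊔ C)  ⇔  ((∀r.A ⊓ D) ⊓ ((B ⊔ ¬D) ⊓ ¬C)) unsat w.r.t. T
   all branches close; clash {D, ¬D} at x₀
2. Hence (∀r.A ⊓ D) ⊑ ((¬B ⊓ D) ⊔ C): entailed.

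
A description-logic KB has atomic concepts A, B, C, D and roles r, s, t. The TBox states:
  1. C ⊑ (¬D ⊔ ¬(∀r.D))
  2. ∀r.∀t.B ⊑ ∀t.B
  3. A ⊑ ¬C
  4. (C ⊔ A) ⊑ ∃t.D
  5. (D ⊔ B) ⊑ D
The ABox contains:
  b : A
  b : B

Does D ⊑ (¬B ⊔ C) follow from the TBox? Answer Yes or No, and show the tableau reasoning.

No

1. D ⊑ (¬B ⊔ C)  ⇔  (D ⊓ (B ⊓ ¬C)) unsat w.r.t. T
   open: L(x₀) ⊇ {B, D, ¬A, ¬C, ∃r.∃t.¬B} (+ ∃-successors)
2. Hence D ⊑ (¬B ⊔ C): not entailed.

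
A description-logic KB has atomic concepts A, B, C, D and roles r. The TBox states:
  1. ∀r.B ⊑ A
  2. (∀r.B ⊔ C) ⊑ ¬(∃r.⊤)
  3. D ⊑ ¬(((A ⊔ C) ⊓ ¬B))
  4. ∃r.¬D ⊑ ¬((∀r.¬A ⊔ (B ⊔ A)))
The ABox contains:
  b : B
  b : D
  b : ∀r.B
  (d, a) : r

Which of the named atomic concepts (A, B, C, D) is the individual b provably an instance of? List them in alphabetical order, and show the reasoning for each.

1. b : A?  L(b) = {B, D, ∀r.B} ∪ {¬A}
   clash {A, ¬A} at b — b ∈ A
2. b : B?  L(b) = {B, D, ∀r.B} ∪ {¬B}
   clash {B, ¬B} at b — b ∈ B
3. b : C?  L(b) = {B, D, ∀r.B} ∪ {¬C}
   apply at b: ∀r.B⊑A; D⊑¬(((A ⊔ C) ⊓ ¬B))
   open: L(b) ⊇ {A, B, D, ¬C, ∀r.B, …} — b ∉ C possible
4. b : D?  L(b) = {B, D, ∀r.B} ∪ {¬D}
   clash {D, ¬D} at b — b ∈ D
5. Entailed for b: {A, B, D}

{A, B, D}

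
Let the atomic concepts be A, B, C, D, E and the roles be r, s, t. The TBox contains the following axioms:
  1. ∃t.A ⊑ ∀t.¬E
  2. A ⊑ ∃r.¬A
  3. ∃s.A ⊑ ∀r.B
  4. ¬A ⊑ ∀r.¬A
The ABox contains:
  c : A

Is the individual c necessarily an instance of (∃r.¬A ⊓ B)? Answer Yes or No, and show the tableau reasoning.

1. c : (∃r.¬A ⊓ B)?  L(c) = {A} ∪ {(∀r.A ⊔ ¬B)}
   apply at c: A⊑∃r.¬A
   open: L(c) ⊇ {A, ¬B, ∀s.¬A, ∀t.¬A, ∃r.¬A} (+ ∃-successors) — c ∉ (∃r.¬A ⊓ B) possible
2. Hence c : (∃r.¬A ⊓ B): not entailed.

No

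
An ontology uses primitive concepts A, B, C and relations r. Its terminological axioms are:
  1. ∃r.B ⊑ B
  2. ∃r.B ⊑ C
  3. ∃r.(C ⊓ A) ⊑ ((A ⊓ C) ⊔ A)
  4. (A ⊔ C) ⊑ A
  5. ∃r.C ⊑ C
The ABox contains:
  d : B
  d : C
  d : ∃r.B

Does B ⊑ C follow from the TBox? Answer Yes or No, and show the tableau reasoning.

1. B ⊑ C  ⇔  (B ⊓ ¬C) unsat w.r.t. T
   open: L(x₀) ⊇ {B, ¬A, ¬C, ∀r.(¬C ⊔ ¬A), ∀r.¬B, …}
2. Hence B ⊑ C: not entailed.

No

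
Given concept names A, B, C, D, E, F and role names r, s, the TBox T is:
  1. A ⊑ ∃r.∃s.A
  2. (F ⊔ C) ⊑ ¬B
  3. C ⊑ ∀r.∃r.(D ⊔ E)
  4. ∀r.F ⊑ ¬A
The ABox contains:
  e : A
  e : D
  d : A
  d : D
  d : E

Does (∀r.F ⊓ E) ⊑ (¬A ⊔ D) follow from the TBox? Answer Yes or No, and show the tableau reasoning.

Yes

1. (∀r.F ⊓ E) ⊑ (¬A ⊔ D)  ⇔  ((∀r.F ⊓ E) ⊓ (A ⊓ ¬D)) unsat w.r.t. T
   all branches close; clash {A, ¬A} at x₀
2. Hence (∀r.F ⊓ E) ⊑ (¬A ⊔ D): entailed.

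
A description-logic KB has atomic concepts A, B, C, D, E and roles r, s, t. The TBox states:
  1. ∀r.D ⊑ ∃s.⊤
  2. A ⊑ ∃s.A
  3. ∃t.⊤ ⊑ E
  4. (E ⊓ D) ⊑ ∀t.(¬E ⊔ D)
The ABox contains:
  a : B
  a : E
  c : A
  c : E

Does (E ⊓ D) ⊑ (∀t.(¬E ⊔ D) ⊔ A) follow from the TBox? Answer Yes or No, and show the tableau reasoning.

Yes

1. (E ⊓ D) ⊑ (∀t.(¬E ⊔ D) ⊔ A)  ⇔  ((E ⊓ D) ⊓ (∃t.(E ⊓ ¬D) ⊓ ¬A)) unsat w.r.t. T
   all branches close; clash {D, ¬D} at an ∃-successor
2. Hence (E ⊓ D) ⊑ (∀t.(¬E ⊔ D) ⊔ A): entailed.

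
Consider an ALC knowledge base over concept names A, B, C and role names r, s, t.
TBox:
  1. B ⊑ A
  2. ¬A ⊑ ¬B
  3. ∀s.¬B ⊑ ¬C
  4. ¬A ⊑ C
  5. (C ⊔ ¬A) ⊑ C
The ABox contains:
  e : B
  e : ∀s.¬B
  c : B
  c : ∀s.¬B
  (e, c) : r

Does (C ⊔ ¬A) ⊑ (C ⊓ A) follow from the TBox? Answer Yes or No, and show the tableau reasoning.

No

1. (C ⊔ ¬A) ⊑ (C ⊓ A)  ⇔  ((C ⊔ ¬A) ⊓ (¬C ⊔ ¬A)) unsat w.r.t. T
   apply at x₀: (C ⊔ ¬A)⊑C
   open: L(x₀) ⊇ {C, ¬A, ¬B, ∃s.B} (+ ∃-successors)
2. Hence (C ⊔ ¬A) ⊑ (C ⊓ A): not entailed.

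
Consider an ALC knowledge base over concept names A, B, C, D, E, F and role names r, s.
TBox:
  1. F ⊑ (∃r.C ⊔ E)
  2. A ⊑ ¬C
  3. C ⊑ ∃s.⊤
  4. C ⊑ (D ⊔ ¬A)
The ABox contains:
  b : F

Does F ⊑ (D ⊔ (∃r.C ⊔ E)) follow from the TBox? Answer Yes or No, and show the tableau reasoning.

1. F ⊑ (D ⊔ (∃r.C ⊔ E))  ⇔  (F ⊓ (¬D ⊓ (∀r.¬C ⊓ ¬E))) unsat w.r.t. T
   all branches close; clash {E, ¬E} at x₀
2. Hence F ⊑ (D ⊔ (∃r.C ⊔ E)): entailed.

Yes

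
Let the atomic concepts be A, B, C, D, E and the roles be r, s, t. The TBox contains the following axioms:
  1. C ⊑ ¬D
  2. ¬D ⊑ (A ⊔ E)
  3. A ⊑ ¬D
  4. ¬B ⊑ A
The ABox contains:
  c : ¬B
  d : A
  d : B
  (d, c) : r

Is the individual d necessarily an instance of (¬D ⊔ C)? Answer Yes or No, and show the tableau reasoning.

1. d : (¬D ⊔ C)?  L(d) = {A, B} ∪ {(D ⊓ ¬C)}
   clash {D, ¬D} at d — d ∈ (¬D ⊔ C)
2. Hence d : (¬D ⊔ C): entailed.

Yes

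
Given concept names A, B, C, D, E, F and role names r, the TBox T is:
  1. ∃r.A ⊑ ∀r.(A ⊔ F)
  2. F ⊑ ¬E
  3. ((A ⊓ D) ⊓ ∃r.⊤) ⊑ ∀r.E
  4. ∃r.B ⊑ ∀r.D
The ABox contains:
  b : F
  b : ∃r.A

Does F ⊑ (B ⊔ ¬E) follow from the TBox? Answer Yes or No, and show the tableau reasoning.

1. F ⊑ (B ⊔ ¬E)  ⇔  (F ⊓ (¬B ⊓ E)) unsat w.r.t. T
   all branches close; clash {E, ¬E} at x₀
2. Hence F ⊑ (B ⊔ ¬E): entailed.

Yes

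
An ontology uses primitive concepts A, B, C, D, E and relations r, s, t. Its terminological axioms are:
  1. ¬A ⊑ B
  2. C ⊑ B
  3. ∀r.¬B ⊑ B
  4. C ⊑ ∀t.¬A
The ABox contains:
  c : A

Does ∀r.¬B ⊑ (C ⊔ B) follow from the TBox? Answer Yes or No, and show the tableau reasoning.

1. ∀r.¬B ⊑ (C ⊔ B)  ⇔  (∀r.¬B ⊓ (¬C ⊓ ¬B)) unsat w.r.t. T
   all branches close; clash {B, ¬B} at x₀
2. Hence ∀r.¬B ⊑ (C ⊔ B): entailed.

Yes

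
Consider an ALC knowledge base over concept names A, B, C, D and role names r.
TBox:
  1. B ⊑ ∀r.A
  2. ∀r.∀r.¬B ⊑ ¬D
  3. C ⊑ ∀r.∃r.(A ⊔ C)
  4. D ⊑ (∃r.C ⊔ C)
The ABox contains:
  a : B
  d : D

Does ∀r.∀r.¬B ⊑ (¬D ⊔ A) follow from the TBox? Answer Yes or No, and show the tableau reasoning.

Yes

1. ∀r.∀r.¬B ⊑ (¬D ⊔ A)  ⇔  (∀r.∀r.¬B ⊓ (D ⊓ ¬A)) unsat w.r.t. T
   all branches close; clash {D, ¬D} at x₀
2. Hence ∀r.∀r.¬B ⊑ (¬D ⊔ A): entailed.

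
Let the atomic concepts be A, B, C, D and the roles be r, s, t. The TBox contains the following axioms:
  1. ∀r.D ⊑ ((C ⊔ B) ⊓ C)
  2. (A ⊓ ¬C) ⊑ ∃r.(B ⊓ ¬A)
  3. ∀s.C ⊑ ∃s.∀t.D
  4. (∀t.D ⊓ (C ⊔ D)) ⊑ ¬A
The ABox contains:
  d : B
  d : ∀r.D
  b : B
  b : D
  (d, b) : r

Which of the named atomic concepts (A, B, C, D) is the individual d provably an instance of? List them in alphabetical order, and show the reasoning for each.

{B, C}

1. d : A?  L(d) = {B, ∀r.D} ∪ {¬A}
   apply at d: ∀r.D⊑((C ⊔ B) ⊓ C)
   open: L(d) ⊇ {B, C, ¬A, ∀r.D, ∃s.¬C} (+ ∃-successors) — d ∉ A possible
2. d : B?  L(d) = {B, ∀r.D} ∪ {¬B}
   clash {B, ¬B} at d — d ∈ B
3. d : C?  L(d) = {B, ∀r.D} ∪ {¬C}
   clash {C, ¬C} at d — d ∈ C
4. d : D?  L(d) = {B, ∀r.D} ∪ {¬D}
   apply at d: ∀r.D⊑((C ⊔ B) ⊓ C)
   open: L(d) ⊇ {B, C, ¬D, ∀r.D, ∃s.¬C, …} (+ ∃-successors) — d ∉ D possible
5. Entailed for d: {B, C}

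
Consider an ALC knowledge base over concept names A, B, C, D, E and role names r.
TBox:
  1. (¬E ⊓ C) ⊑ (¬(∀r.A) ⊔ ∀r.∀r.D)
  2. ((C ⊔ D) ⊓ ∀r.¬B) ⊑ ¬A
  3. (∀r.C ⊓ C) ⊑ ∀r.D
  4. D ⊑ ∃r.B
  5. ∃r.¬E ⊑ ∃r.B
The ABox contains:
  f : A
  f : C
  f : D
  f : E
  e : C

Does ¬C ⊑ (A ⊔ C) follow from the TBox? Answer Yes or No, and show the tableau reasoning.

1. ¬C ⊑ (A ⊔ C)  ⇔  (¬C ⊓ (¬A ⊓ ¬C)) unsat w.r.t. T
   open: L(x₀) ⊇ {¬A, ¬C, ¬D, ∀r.E}
2. Hence ¬C ⊑ (A ⊔ C): not entailed.

No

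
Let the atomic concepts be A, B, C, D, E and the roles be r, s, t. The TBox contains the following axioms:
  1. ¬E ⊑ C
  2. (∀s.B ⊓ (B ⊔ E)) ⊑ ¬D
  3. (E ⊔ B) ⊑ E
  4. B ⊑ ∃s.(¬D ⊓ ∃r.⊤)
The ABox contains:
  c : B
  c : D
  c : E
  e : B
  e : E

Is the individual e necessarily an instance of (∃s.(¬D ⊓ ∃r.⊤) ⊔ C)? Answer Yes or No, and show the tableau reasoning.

1. e : (∃s.(¬D ⊓ ∃r.⊤) ⊔ C)?  L(e) = {B, E} ∪ {(∀s.(D ⊔ ∀r.⊥) ⊓ ¬C)}
   clash ⊥ at an ∃-successor — e ∈ (∃s.(¬D ⊓ ∃r.⊤) ⊔ C)
2. Hence e : (∃s.(¬D ⊓ ∃r.⊤) ⊔ C): entailed.

Yes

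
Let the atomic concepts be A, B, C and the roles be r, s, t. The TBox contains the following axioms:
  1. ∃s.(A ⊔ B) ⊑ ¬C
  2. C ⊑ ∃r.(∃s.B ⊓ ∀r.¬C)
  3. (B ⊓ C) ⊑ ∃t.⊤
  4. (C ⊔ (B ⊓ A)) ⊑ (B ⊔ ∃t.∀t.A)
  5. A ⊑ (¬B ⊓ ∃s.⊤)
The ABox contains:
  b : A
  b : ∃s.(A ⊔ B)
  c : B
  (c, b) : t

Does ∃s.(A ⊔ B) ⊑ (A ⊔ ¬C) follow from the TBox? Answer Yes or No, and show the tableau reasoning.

Yes

1. ∃s.(A ⊔ B) ⊑ (A ⊔ ¬C)  ⇔  (∃s.(A ⊔ B) ⊓ (¬A ⊓ C)) unsat w.r.t. T
   all branches close; clash {C, ¬C} at x₀
2. Hence ∃s.(A ⊔ B) ⊑ (A ⊔ ¬C): entailed.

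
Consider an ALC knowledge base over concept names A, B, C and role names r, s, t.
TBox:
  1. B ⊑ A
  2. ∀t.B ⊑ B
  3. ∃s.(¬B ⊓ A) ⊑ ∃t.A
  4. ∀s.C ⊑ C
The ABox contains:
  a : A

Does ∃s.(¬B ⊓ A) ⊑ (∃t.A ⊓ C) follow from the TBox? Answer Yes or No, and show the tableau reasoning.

1. ∃s.(¬B ⊓ A) ⊑ (∃t.A ⊓ C)  ⇔  (∃s.(¬B ⊓ A) ⊓ (∀t.¬A ⊔ ¬C)) unsat w.r.t. T
   apply at x₀: ∃s.(¬B ⊓ A)⊑∃t.A
   open: L(x₀) ⊇ {¬B, ¬C, ∃s.(¬B ⊓ A), ∃s.¬C, ∃t.A, …} (+ ∃-successors)
2. Hence ∃s.(¬B ⊓ A) ⊑ (∃t.A ⊓ C): not entailed.

No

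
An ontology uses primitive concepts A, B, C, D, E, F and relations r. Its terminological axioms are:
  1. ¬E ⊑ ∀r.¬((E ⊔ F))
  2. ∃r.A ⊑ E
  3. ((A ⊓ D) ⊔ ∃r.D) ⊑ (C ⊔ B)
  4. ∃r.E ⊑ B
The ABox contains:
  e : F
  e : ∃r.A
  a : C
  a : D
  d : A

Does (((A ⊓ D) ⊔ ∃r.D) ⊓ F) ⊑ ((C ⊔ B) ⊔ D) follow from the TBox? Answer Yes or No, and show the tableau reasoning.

Yes

1. (((A ⊓ D) ⊔ ∃r.D) ⊓ F) ⊑ ((C ⊔ B) ⊔ D)  ⇔  ((((A ⊓ D) ⊔ ∃r.D) ⊓ F) ⊓ ((¬C ⊓ ¬B) ⊓ ¬D)) unsat w.r.t. T
   all branches close; clash {B, ¬B} at x₀
2. Hence (((A ⊓ D) ⊔ ∃r.D) ⊓ F) ⊑ ((C ⊔ B) ⊔ D): entailed.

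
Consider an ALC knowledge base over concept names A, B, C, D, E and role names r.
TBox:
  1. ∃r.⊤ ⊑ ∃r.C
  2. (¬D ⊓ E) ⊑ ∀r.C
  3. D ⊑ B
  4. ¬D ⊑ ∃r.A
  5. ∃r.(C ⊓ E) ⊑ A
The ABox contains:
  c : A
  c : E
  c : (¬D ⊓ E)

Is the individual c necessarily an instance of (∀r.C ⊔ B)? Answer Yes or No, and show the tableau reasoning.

1. c : (∀r.C ⊔ B)?  L(c) = {A, E, (¬D ⊓ E)} ∪ {(∃r.¬C ⊓ ¬B)}
   clash {C, ¬C} at an ∃-successor — c ∈ (∀r.C ⊔ B)
2. Hence c : (∀r.C ⊔ B): entailed.

Yes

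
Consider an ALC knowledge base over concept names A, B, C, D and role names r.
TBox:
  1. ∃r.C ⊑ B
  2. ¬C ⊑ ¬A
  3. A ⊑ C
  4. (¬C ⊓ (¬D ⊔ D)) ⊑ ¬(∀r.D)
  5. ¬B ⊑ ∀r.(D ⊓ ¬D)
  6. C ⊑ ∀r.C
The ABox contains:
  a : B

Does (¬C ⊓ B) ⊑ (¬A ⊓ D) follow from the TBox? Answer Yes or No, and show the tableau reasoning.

1. (¬C ⊓ B) ⊑ (¬A ⊓ D)  ⇔  ((¬C ⊓ B) ⊓ (A ⊔ ¬D)) unsat w.r.t. T
   apply at x₀: ¬C⊑¬A
   open: L(x₀) ⊇ {B, ¬A, ¬C, ¬D, ∃r.¬D} (+ ∃-successors)
2. Hence (¬C ⊓ B) ⊑ (¬A ⊓ D): not entailed.

No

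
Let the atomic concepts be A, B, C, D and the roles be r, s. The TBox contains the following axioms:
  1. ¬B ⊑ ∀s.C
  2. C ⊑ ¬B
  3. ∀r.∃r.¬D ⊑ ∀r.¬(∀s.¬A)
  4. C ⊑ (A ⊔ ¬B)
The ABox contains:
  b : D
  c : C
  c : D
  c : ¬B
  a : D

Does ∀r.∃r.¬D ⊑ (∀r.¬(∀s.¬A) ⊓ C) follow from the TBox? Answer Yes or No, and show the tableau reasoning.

1. ∀r.∃r.¬D ⊑ (∀r.¬(∀s.¬A) ⊓ C)  ⇔  (∀r.∃r.¬D ⊓ (∃r.∀s.¬A ⊔ ¬C)) unsat w.r.t. T
   apply at x₀: ∀r.∃r.¬D⊑∀r.¬(∀s.¬A)
   open: L(x₀) ⊇ {B, ¬C, ∀r.∃r.¬D, ∀r.∃s.A}
2. Hence ∀r.∃r.¬D ⊑ (∀r.¬(∀s.¬A) ⊓ C): not entailed.

No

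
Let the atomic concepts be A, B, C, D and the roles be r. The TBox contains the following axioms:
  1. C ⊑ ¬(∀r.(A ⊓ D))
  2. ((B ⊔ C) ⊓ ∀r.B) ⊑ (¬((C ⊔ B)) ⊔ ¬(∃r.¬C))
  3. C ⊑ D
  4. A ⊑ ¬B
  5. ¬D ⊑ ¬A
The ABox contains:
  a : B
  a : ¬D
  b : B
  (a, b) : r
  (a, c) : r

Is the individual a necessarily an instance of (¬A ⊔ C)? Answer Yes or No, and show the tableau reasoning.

1. a : (¬A ⊔ C)?  L(a) = {B, ¬D} ∪ {(A ⊓ ¬C)}
   clash {A, ¬A} at a — a ∈ (¬A ⊔ C)
2. Hence a : (¬A ⊔ C): entailed.

Yes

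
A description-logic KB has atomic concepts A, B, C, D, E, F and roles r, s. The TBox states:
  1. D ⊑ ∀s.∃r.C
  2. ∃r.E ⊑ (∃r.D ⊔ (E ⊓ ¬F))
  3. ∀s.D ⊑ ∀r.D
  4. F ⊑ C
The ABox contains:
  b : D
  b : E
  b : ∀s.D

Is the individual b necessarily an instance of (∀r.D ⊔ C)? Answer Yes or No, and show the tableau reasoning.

Yes

1. b : (∀r.D ⊔ C)?  L(b) = {D, E, ∀s.D} ∪ {(∃r.¬D ⊓ ¬C)}
   clash {C, ¬C} at b — b ∈ (∀r.D ⊔ C)
2. Hence b : (∀r.D ⊔ C): entailed.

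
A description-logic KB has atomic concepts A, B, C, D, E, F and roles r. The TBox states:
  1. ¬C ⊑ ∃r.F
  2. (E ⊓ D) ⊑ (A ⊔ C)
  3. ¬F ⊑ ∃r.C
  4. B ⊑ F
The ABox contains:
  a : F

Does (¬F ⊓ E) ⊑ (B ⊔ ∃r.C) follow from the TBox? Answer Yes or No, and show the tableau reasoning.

1. (¬F ⊓ E) ⊑ (B ⊔ ∃r.C)  ⇔  ((¬F ⊓ E) ⊓ (¬B ⊓ ∀r.¬C)) unsat w.r.t. T
   all branches close; clash {C, ¬C} at an ∃-successor
2. Hence (¬F ⊓ E) ⊑ (B ⊔ ∃r.C): entailed.

Yes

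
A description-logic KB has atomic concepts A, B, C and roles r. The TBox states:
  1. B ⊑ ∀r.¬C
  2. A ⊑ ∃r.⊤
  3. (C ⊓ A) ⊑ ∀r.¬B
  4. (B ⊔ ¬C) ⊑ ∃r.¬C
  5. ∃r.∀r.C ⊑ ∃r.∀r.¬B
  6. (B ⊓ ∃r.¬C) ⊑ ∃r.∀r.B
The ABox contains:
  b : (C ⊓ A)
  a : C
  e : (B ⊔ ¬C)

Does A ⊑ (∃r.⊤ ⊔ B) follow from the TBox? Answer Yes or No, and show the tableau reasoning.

1. A ⊑ (∃r.⊤ ⊔ B)  ⇔  (A ⊓ (∀r.⊥ ⊓ ¬B)) unsat w.r.t. T
   all branches close; clash ⊥ at an ∃-successor
2. Hence A ⊑ (∃r.⊤ ⊔ B): entailed.

Yes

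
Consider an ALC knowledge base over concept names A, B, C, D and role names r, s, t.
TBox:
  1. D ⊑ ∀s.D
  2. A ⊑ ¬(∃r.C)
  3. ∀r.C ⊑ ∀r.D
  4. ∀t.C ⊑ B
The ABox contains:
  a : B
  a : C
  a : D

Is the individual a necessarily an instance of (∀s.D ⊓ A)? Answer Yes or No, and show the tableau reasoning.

No

1. a : (∀s.D ⊓ A)?  L(a) = {B, C, D} ∪ {(∃s.¬D ⊔ ¬A)}
   apply at a: D⊑∀s.D
   open: L(a) ⊇ {B, C, D, ¬A, ∀s.D, …} (+ ∃-successors) — a ∉ (∀s.D ⊓ A) possible
2. Hence a : (∀s.D ⊓ A): not entailed.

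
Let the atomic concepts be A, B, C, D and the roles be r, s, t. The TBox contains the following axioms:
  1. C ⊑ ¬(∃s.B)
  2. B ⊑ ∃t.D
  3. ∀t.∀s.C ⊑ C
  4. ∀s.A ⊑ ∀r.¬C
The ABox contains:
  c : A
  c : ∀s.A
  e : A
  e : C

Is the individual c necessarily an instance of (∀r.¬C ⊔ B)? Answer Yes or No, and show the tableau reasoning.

Yes

1. c : (∀r.¬C ⊔ B)?  L(c) = {A, ∀s.A} ∪ {(∃r.C ⊓ ¬B)}
   clash {C, ¬C} at an ∃-successor — c ∈ (∀r.¬C ⊔ B)
2. Hence c : (∀r.¬C ⊔ B): entailed.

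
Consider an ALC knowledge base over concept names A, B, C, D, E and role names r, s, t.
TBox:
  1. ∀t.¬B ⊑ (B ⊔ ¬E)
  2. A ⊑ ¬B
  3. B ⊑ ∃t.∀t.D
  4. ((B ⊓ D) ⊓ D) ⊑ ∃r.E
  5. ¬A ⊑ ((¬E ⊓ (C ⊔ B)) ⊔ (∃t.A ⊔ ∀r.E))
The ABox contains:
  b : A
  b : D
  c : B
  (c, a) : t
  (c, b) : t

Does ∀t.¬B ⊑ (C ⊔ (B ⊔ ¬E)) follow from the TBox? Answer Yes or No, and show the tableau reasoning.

1. ∀t.¬B ⊑ (C ⊔ (B ⊔ ¬E))  ⇔  (∀t.¬B ⊓ (¬C ⊓ (¬B ⊓ E))) unsat w.r.t. T
   all branches close; clash {E, ¬E} at x₀
2. Hence ∀t.¬B ⊑ (C ⊔ (B ⊔ ¬E)): entailed.

Yes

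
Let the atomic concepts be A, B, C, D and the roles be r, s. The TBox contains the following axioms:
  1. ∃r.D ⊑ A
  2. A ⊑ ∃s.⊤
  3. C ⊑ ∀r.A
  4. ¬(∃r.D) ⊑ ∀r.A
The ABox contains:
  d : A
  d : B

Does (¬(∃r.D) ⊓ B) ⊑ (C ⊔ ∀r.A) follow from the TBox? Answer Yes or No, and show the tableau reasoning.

1. (¬(∃r.D) ⊓ B) ⊑ (C ⊔ ∀r.A)  ⇔  ((∀r.¬D ⊓ B) ⊓ (¬C ⊓ ∃r.¬A)) unsat w.r.t. T
   all branches close; clash {A, ¬A} at an ∃-successor
2. Hence (¬(∃r.D) ⊓ B) ⊑ (C ⊔ ∀r.A): entailed.

Yes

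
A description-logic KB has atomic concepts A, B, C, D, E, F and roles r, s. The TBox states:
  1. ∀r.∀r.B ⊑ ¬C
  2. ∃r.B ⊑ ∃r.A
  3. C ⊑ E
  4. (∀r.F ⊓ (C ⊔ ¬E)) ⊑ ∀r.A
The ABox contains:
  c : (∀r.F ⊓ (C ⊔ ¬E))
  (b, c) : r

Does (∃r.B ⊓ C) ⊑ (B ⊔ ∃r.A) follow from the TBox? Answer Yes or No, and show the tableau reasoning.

1. (∃r.B ⊓ C) ⊑ (B ⊔ ∃r.A)  ⇔  ((∃r.B ⊓ C) ⊓ (¬B ⊓ ∀r.¬A)) unsat w.r.t. T
   all branches close; clash {C, ¬C} at x₀
2. Hence (∃r.B ⊓ C) ⊑ (B ⊔ ∃r.A): entailed.

Yes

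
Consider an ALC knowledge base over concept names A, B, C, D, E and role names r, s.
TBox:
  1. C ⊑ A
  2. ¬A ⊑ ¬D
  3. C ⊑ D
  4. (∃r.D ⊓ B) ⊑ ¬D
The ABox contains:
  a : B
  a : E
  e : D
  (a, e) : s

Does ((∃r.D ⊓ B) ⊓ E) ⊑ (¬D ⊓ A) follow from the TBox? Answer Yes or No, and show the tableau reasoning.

No

1. ((∃r.D ⊓ B) ⊓ E) ⊑ (¬D ⊓ A)  ⇔  (((∃r.D ⊓ B) ⊓ E) ⊓ (D ⊔ ¬A)) unsat w.r.t. T
   apply at x₀: (∃r.D ⊓ B)⊑¬D
   open: L(x₀) ⊇ {B, E, ¬A, ¬C, ¬D, …} (+ ∃-successors)
2. Hence ((∃r.D ⊓ B) ⊓ E) ⊑ (¬D ⊓ A): not entailed.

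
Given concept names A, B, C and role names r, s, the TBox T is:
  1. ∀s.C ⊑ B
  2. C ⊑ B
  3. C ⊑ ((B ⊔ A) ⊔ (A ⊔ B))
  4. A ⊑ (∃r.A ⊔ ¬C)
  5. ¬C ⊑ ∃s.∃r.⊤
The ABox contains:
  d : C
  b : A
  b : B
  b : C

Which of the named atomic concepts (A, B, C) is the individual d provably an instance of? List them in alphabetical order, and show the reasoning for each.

1. d : A?  L(d) = {C} ∪ {¬A}
   apply at d: C⊑B; C⊑((B ⊔ A) ⊔ (A ⊔ B))
   open: L(d) ⊇ {B, C, ¬A} — d ∉ A possible
2. d : B?  L(d) = {C} ∪ {¬B}
   clash {B, ¬B} at d — d ∈ B
3. d : C?  L(d) = {C} ∪ {¬C}
   clash {C, ¬C} at d — d ∈ C
4. Entailed for d: {B, C}

{B, C}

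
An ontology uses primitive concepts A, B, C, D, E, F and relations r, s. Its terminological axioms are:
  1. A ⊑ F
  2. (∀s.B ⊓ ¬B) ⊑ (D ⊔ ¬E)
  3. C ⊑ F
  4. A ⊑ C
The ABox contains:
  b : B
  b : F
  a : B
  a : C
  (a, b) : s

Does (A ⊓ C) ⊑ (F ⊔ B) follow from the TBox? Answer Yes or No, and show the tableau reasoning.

1. (A ⊓ C) ⊑ (F ⊔ B)  ⇔  ((A ⊓ C) ⊓ (¬F ⊓ ¬B)) unsat w.r.t. T
   all branches close; clash {F, ¬F} at x₀
2. Hence (A ⊓ C) ⊑ (F ⊔ B): entailed.

Yes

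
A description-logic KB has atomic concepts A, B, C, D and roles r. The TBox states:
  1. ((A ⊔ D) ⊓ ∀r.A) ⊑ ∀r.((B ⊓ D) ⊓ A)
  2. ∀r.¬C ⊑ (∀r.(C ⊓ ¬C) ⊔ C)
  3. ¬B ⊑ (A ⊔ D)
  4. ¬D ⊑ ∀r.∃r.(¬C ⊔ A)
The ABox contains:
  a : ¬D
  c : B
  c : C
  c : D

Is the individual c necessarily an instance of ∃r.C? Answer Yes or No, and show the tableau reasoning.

No

1. c : ∃r.C?  L(c) = {B, C, D} ∪ {∀r.¬C}
   apply at c: ∀r.¬C⊑(∀r.(C ⊓ ¬C) ⊔ C)
   open: L(c) ⊇ {B, C, D, ∀r.¬C, ∃r.¬A} (+ ∃-successors) — c ∉ ∃r.C possible
2. Hence c : ∃r.C: not entailed.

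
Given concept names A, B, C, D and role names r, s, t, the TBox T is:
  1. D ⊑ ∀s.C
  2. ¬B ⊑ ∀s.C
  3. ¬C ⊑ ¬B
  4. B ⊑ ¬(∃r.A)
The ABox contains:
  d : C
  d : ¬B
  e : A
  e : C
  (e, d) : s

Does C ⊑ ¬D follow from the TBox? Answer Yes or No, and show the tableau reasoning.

1. C ⊑ ¬D  ⇔  (C ⊓ D) unsat w.r.t. T
   apply at x₀: D⊑∀s.C
   open: L(x₀) ⊇ {B, C, D, ∀r.¬A, ∀s.C}
2. Hence C ⊑ ¬D: not entailed.

No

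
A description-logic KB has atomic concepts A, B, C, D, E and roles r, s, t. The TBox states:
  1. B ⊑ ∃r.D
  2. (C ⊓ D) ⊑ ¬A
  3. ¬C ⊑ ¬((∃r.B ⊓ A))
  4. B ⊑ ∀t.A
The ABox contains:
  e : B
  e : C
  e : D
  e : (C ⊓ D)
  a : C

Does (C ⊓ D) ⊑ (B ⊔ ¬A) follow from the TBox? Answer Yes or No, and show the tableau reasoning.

Yes

1. (C ⊓ D) ⊑ (B ⊔ ¬A)  ⇔  ((C ⊓ D) ⊓ (¬B ⊓ A)) unsat w.r.t. T
   all branches close; clash {A, ¬A} at x₀
2. Hence (C ⊓ D) ⊑ (B ⊔ ¬A): entailed.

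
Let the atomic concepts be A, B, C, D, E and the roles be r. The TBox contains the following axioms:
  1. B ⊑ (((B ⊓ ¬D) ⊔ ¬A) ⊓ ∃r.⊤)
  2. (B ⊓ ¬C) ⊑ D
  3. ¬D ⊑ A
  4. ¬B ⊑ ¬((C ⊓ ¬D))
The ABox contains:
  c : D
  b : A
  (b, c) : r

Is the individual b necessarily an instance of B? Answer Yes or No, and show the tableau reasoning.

No

1. b : B?  L(b) = {A} ∪ {¬B}
   apply at b: ¬B⊑¬((C ⊓ ¬D))
   open: L(b) ⊇ {A, ¬B, ¬C} — b ∉ B possible
2. Hence b : B: not entailed.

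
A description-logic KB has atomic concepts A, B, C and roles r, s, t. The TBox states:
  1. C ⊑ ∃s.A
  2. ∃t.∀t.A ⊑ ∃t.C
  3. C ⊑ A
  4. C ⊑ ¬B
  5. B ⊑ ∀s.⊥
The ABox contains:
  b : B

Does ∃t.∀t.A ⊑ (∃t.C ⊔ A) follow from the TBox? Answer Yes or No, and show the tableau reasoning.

1. ∃t.∀t.A ⊑ (∃t.C ⊔ A)  ⇔  (∃t.∀t.A ⊓ (∀t.¬C ⊓ ¬A)) unsat w.r.t. T
   all branches close; clash {A, ¬A} at x₀
2. Hence ∃t.∀t.A ⊑ (∃t.C ⊔ A): entailed.

Yes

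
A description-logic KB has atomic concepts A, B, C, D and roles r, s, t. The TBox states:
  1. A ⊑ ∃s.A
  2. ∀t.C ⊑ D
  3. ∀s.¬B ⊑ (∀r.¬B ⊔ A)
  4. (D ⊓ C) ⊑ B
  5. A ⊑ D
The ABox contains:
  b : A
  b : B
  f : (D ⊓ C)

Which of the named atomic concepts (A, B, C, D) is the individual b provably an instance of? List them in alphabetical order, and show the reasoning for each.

1. b : A?  L(b) = {A, B} ∪ {¬A}
   clash {A, ¬A} at b — b ∈ A
2. b : B?  L(b) = {A, B} ∪ {¬B}
   clash {B, ¬B} at b — b ∈ B
3. b : C?  L(b) = {A, B} ∪ {¬C}
   apply at b: A⊑∃s.A; A⊑D
   open: L(b) ⊇ {A, B, D, ¬C, ∃s.A, …} (+ ∃-successors) — b ∉ C possible
4. b : D?  L(b) = {A, B} ∪ {¬D}
   clash {D, ¬D} at b — b ∈ D
5. Entailed for b: {A, B, D}

{A, B, D}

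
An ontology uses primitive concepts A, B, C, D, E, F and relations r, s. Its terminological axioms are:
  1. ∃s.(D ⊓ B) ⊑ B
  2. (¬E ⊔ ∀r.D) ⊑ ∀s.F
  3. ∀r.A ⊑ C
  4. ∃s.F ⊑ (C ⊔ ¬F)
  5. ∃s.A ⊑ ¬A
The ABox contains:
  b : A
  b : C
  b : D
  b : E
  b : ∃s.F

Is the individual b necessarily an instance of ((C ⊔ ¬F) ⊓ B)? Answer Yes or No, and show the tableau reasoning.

1. b : ((C ⊔ ¬F) ⊓ B)?  L(b) = {A, C, D, E, ∃s.F} ∪ {((¬C ⊓ F) ⊔ ¬B)}
   apply at b: ∃s.F⊑(C ⊔ ¬F)
   open: L(b) ⊇ {A, C, D, E, ¬B, …} (+ ∃-successors) — b ∉ ((C ⊔ ¬F) ⊓ B) possible
2. Hence b : ((C ⊔ ¬F) ⊓ B): not entailed.

No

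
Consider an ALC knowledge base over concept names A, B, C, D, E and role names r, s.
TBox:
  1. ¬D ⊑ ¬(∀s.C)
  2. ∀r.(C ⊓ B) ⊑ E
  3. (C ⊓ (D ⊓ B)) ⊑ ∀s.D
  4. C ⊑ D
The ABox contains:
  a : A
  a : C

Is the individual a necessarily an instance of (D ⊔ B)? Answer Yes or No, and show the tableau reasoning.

1. a : (D ⊔ B)?  L(a) = {A, C} ∪ {(¬D ⊓ ¬B)}
   clash {D, ¬D} at a — a ∈ (D ⊔ B)
2. Hence a : (D ⊔ B): entailed.

Yes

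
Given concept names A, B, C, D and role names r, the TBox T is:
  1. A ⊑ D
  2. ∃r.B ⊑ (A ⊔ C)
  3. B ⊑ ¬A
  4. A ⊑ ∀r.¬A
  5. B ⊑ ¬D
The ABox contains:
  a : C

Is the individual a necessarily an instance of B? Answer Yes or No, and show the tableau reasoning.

No

1. a : B?  L(a) = {C} ∪ {¬B}
   open: L(a) ⊇ {C, ¬A, ¬B, ∀r.¬B} — a ∉ B possible
2. Hence a : B: not entailed.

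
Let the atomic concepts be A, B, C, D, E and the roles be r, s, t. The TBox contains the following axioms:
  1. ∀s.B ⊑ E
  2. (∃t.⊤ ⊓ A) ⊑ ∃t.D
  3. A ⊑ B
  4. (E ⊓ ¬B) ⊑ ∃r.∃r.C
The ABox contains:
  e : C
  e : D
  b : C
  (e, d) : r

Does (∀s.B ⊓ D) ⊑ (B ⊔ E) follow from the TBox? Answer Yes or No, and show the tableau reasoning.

1. (∀s.B ⊓ D) ⊑ (B ⊔ E)  ⇔  ((∀s.B ⊓ D) ⊓ (¬B ⊓ ¬E)) unsat w.r.t. T
   all branches close; clash {B, ¬B} at x₀
2. Hence (∀s.B ⊓ D) ⊑ (B ⊔ E): entailed.

Yes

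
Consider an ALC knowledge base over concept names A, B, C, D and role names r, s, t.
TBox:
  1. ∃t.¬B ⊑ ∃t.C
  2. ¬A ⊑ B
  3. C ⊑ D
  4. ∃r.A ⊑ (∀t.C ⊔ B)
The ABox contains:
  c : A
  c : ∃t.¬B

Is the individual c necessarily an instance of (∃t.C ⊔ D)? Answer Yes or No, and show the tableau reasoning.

1. c : (∃t.C ⊔ D)?  L(c) = {A, ∃t.¬B} ∪ {(∀t.¬C ⊓ ¬D)}
   clash {D, ¬D} at c — c ∈ (∃t.C ⊔ D)
2. Hence c : (∃t.C ⊔ D): entailed.

Yes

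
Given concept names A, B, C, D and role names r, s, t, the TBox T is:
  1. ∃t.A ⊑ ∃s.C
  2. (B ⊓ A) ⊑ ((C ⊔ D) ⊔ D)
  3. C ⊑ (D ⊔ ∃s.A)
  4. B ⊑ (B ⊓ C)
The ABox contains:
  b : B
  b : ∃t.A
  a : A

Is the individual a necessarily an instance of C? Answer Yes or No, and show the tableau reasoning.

No

1. a : C?  L(a) = {A} ∪ {¬C}
   open: L(a) ⊇ {A, ¬B, ¬C, ∀t.¬A} — a ∉ C possible
2. Hence a : C: not entailed.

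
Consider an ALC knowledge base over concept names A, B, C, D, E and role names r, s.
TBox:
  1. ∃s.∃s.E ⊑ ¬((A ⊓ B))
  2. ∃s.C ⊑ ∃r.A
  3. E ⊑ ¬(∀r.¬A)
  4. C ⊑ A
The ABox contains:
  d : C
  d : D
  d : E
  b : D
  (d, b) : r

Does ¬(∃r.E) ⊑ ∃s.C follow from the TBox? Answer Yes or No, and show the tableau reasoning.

No

1. ¬(∃r.E) ⊑ ∃s.C  ⇔  (∀r.¬E ⊓ ∀s.¬C) unsat w.r.t. T
   open: L(x₀) ⊇ {¬C, ¬E, ∀r.¬E, ∀s.¬C, ∀s.∀s.¬E}
2. Hence ¬(∃r.E) ⊑ ∃s.C: not entailed.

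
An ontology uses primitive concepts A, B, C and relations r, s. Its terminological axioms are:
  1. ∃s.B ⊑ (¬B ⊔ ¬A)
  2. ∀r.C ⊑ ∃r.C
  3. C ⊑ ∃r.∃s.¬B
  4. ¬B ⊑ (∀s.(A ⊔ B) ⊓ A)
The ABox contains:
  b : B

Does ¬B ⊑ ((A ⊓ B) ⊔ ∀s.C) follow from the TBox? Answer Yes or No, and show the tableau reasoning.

1. ¬B ⊑ ((A ⊓ B) ⊔ ∀s.C)  ⇔  (¬B ⊓ ((¬A ⊔ ¬B) ⊓ ∃s.¬C)) unsat w.r.t. T
   apply at x₀: ¬B⊑(∀s.(A ⊔ B) ⊓ A)
   open: L(x₀) ⊇ {A, ¬B, ¬C, ∀s.(A ⊔ B), ∀s.¬B, …} (+ ∃-successors)
2. Hence ¬B ⊑ ((A ⊓ B) ⊔ ∀s.C): not entailed.

No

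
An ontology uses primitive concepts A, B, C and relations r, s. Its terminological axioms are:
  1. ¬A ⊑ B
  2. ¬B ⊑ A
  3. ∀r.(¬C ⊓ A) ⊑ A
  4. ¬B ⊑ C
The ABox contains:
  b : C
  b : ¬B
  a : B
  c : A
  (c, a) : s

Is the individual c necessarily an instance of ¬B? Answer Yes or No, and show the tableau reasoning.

No

1. c : ¬B?  L(c) = {A} ∪ {B}
   open: L(c) ⊇ {A, B} — c ∉ ¬B possible
2. Hence c : ¬B: not entailed.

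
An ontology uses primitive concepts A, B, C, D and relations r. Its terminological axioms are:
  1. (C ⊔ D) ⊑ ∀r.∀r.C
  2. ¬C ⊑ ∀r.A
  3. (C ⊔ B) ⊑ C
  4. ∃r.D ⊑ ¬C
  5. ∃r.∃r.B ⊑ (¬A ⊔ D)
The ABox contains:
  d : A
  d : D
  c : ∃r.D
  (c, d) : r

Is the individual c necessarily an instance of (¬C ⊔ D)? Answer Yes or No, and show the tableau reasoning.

1. c : (¬C ⊔ D)?  L(c) = {∃r.D} ∪ {(C ⊓ ¬D)}
   clash {C, ¬C} at c — c ∈ (¬C ⊔ D)
2. Hence c : (¬C ⊔ D): entailed.

Yes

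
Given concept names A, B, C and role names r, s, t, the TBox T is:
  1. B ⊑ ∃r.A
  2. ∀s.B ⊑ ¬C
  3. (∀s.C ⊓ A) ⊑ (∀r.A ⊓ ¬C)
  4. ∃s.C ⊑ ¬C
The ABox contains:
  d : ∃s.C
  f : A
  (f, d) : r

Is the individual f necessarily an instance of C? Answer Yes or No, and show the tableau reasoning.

1. f : C?  L(f) = {A} ∪ {¬C}
   open: L(f) ⊇ {A, ¬B, ¬C, ∃s.¬C} (+ ∃-successors) — f ∉ C possible
2. Hence f : C: not entailed.

No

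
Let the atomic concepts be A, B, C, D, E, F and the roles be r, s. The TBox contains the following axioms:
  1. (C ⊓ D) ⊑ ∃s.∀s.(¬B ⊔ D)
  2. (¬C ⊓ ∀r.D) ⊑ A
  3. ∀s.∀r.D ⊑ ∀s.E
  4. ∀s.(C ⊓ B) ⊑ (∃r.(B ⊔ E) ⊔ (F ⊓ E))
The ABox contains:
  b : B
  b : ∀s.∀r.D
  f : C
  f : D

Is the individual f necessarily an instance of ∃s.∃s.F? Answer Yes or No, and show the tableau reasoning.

No

1. f : ∃s.∃s.F?  L(f) = {C, D} ∪ {∀s.∀s.¬F}
   open: L(f) ⊇ {C, D, ∀s.∀s.¬F, ∃s.(¬C ⊔ ¬B), ∃s.∀s.(¬B ⊔ D), …} (+ ∃-successors) — f ∉ ∃s.∃s.F possible
2. Hence f : ∃s.∃s.F: not entailed.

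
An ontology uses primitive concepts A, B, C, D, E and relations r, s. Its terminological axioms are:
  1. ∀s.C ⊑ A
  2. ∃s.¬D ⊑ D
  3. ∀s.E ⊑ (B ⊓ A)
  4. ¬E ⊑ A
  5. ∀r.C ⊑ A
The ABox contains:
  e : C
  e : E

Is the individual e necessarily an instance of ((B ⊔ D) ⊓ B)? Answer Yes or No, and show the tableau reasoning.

No

1. e : ((B ⊔ D) ⊓ B)?  L(e) = {C, E} ∪ {((¬B ⊓ ¬D) ⊔ ¬B)}
   open: L(e) ⊇ {C, E, ¬B, ¬D, ∀s.D, …} (+ ∃-successors) — e ∉ ((B ⊔ D) ⊓ B) possible
2. Hence e : ((B ⊔ D) ⊓ B): not entailed.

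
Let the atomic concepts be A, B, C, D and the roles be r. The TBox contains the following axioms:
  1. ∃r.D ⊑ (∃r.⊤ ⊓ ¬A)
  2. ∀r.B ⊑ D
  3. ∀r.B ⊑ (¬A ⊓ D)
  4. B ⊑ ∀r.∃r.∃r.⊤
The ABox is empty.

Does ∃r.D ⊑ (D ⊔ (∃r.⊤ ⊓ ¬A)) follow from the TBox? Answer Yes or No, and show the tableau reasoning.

Yes

1. ∃r.D ⊑ (D ⊔ (∃r.⊤ ⊓ ¬A))  ⇔  (∃r.D ⊓ (¬D ⊓ (∀r.⊥ ⊔ A))) unsat w.r.t. T
   all branches close; clash {A, ¬A} at x₀
2. Hence ∃r.D ⊑ (D ⊔ (∃r.⊤ ⊓ ¬A)): entailed.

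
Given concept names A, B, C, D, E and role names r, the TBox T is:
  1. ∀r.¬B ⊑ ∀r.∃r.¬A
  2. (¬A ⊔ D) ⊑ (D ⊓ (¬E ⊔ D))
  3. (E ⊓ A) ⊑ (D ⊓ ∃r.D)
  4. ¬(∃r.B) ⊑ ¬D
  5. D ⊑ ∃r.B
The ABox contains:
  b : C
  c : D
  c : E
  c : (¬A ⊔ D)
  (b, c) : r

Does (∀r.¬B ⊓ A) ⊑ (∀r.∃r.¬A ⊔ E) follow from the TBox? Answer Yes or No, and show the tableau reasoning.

Yes

1. (∀r.¬B ⊓ A) ⊑ (∀r.∃r.¬A ⊔ E)  ⇔  ((∀r.¬B ⊓ A) ⊓ (∃r.∀r.A ⊓ ¬E)) unsat w.r.t. T
   all branches close; clash {B, ¬B} at an ∃-successor
2. Hence (∀r.¬B ⊓ A) ⊑ (∀r.∃r.¬A ⊔ E): entailed.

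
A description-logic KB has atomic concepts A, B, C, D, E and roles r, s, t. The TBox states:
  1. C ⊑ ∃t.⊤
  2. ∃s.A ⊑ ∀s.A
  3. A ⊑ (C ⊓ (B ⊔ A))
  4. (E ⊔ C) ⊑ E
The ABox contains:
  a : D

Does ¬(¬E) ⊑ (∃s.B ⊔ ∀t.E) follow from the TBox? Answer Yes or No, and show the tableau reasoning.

No

1. ¬(¬E) ⊑ (∃s.B ⊔ ∀t.E)  ⇔  (E ⊓ (∀s.¬B ⊓ ∃t.¬E)) unsat w.r.t. T
   open: L(x₀) ⊇ {E, ¬A, ¬C, ∀s.¬A, ∀s.¬B, …} (+ ∃-successors)
2. Hence ¬(¬E) ⊑ (∃s.B ⊔ ∀t.E): not entailed.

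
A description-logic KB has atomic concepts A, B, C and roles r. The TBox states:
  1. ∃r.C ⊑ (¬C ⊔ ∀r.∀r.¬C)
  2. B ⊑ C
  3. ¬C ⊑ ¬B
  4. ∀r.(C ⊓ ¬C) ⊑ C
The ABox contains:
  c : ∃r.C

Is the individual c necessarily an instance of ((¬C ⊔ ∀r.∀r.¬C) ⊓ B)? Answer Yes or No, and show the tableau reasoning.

1. c : ((¬C ⊔ ∀r.∀r.¬C) ⊓ B)?  L(c) = {∃r.C} ∪ {((C ⊓ ∃r.∃r.C) ⊔ ¬B)}
   apply at c: ∃r.C⊑(¬C ⊔ ∀r.∀r.¬C)
   open: L(c) ⊇ {C, ¬B, ∀r.∀r.¬C, ∃r.C} (+ ∃-successors) — c ∉ ((¬C ⊔ ∀r.∀r.¬C) ⊓ B) possible
2. Hence c : ((¬C ⊔ ∀r.∀r.¬C) ⊓ B): not entailed.

No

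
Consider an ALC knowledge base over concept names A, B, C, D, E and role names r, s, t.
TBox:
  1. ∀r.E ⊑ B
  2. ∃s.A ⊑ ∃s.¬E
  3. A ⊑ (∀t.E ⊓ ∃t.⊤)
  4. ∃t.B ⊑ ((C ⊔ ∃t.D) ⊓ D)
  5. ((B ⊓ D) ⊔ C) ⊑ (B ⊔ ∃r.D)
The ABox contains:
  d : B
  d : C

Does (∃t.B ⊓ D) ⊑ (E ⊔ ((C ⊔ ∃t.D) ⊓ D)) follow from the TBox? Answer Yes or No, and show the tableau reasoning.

1. (∃t.B ⊓ D) ⊑ (E ⊔ ((C ⊔ ∃t.D) ⊓ D))  ⇔  ((∃t.B ⊓ D) ⊓ (¬E ⊓ ((¬C ⊓ ∀t.¬D) ⊔ ¬D))) unsat w.r.t. T
   all branches close; clash {D, ¬D} at x₀
2. Hence (∃t.B ⊓ D) ⊑ (E ⊔ ((C ⊔ ∃t.D) ⊓ D)): entailed.

Yes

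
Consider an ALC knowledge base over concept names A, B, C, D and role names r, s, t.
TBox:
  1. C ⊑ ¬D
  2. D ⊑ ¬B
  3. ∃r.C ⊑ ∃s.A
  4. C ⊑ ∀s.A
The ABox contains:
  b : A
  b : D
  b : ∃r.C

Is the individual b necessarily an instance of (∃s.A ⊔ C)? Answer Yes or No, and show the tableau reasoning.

Yes

1. b : (∃s.A ⊔ C)?  L(b) = {A, D, ∃r.C} ∪ {(∀s.¬A ⊓ ¬C)}
   clash {A, ¬A} at an ∃-successor — b ∈ (∃s.A ⊔ C)
2. Hence b : (∃s.A ⊔ C): entailed.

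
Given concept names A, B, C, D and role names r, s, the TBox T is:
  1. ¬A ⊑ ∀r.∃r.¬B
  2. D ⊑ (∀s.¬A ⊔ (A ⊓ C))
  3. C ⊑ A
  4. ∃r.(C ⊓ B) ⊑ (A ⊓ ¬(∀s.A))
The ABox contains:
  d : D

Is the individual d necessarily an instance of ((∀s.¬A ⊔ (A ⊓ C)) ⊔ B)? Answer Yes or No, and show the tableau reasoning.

1. d : ((∀s.¬A ⊔ (A ⊓ C)) ⊔ B)?  L(d) = {D} ∪ {((∃s.A ⊓ (¬A ⊔ ¬C)) ⊓ ¬B)}
   clash {C, ¬C} at d — d ∈ ((∀s.¬A ⊔ (A ⊓ C)) ⊔ B)
2. Hence d : ((∀s.¬A ⊔ (A ⊓ C)) ⊔ B): entailed.

Yes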